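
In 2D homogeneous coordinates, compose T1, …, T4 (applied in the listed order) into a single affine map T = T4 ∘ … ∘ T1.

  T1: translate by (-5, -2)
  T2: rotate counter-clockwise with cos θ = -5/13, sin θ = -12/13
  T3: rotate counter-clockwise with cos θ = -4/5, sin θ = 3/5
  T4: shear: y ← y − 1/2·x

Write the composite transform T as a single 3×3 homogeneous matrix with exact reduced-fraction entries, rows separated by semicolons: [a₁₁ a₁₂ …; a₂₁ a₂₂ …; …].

T1 = [1 0 -5; 0 1 -2; 0 0 1]
T2·T1 = [-5/13 12/13 1/13; -12/13 -5/13 70/13; 0 0 1]
T3·…·T1 = [56/65 -33/65 -214/65; 33/65 56/65 -277/65; 0 0 1]
T4·…·T1 = [56/65 -33/65 -214/65; 1/13 29/26 -34/13; 0 0 1]

T = [56/65 -33/65 -214/65; 1/13 29/26 -34/13; 0 0 1]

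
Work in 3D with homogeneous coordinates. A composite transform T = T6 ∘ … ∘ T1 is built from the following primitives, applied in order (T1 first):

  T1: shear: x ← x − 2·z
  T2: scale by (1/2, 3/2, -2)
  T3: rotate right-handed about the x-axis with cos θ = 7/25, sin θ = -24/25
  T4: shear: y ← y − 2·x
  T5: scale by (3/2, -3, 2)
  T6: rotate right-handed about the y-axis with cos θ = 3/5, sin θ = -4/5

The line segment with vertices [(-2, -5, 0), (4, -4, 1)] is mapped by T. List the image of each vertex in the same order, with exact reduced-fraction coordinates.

T1 shear: x ← x − 2·z: (-2, -5, 0) → (-2, -5, 0); (4, -4, 1) → (2, -4, 1)
T2 scale by (1/2, 3/2, -2): (-2, -5, 0) → (-1, -15/2, 0); (2, -4, 1) → (1, -6, -2)
T3 rotate right-handed about the x-axis with cos θ = 7/25, sin θ = -24/25: (-1, -15/2, 0) → (-1, -21/10, 36/5); (1, -6, -2) → (1, -18/5, 26/5)
T4 shear: y ← y − 2·x: (-1, -21/10, 36/5) → (-1, -1/10, 36/5); (1, -18/5, 26/5) → (1, -28/5, 26/5)
T5 scale by (3/2, -3, 2): (-1, -1/10, 36/5) → (-3/2, 3/10, 72/5); (1, -28/5, 26/5) → (3/2, 84/5, 52/5)
T6 rotate right-handed about the y-axis with cos θ = 3/5, sin θ = -4/5: (-3/2, 3/10, 72/5) → (-621/50, 3/10, 186/25); (3/2, 84/5, 52/5) → (-371/50, 84/5, 186/25)

image vertices: (-621/50, 3/10, 186/25), (-371/50, 84/5, 186/25)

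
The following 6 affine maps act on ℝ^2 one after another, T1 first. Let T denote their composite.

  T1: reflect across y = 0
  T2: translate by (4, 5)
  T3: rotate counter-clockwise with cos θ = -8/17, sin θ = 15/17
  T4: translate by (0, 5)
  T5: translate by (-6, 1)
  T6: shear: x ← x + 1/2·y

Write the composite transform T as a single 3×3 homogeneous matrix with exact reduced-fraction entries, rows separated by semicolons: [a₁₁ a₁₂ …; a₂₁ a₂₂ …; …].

T = [-1/34 19/17 -148/17; 15/17 8/17 122/17; 0 0 1]

T1 = [1 0 0; 0 -1 0; 0 0 1]
T2·T1 = [1 0 4; 0 -1 5; 0 0 1]
T3·…·T1 = [-8/17 15/17 -107/17; 15/17 8/17 20/17; 0 0 1]
T4·…·T1 = [-8/17 15/17 -107/17; 15/17 8/17 105/17; 0 0 1]
T5·…·T1 = [-8/17 15/17 -209/17; 15/17 8/17 122/17; 0 0 1]
T6·…·T1 = [-1/34 19/17 -148/17; 15/17 8/17 122/17; 0 0 1]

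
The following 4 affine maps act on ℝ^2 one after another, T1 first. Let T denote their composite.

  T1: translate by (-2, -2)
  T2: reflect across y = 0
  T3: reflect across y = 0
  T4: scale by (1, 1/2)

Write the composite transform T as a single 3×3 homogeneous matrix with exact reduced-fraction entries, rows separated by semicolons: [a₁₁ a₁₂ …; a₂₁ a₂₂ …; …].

T = [1 0 -2; 0 1/2 -1; 0 0 1]

T1 = [1 0 -2; 0 1 -2; 0 0 1]
T2·T1 = [1 0 -2; 0 -1 2; 0 0 1]
T3·…·T1 = [1 0 -2; 0 1 -2; 0 0 1]
T4·…·T1 = [1 0 -2; 0 1/2 -1; 0 0 1]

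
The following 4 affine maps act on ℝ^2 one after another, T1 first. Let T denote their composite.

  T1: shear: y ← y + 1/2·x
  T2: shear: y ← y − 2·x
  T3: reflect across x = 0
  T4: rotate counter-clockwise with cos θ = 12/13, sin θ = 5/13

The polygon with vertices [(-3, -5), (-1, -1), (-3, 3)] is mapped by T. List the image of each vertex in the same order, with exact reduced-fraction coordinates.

image vertices: (77/26, 9/13), (19/26, 11/13), (-3/26, 105/13)

T1 shear: y ← y + 1/2·x: (-3, -5) → (-3, -13/2); (-1, -1) → (-1, -3/2); (-3, 3) → (-3, 3/2)
T2 shear: y ← y − 2·x: (-3, -13/2) → (-3, -1/2); (-1, -3/2) → (-1, 1/2); (-3, 3/2) → (-3, 15/2)
T3 reflect across x = 0: (-3, -1/2) → (3, -1/2); (-1, 1/2) → (1, 1/2); (-3, 15/2) → (3, 15/2)
T4 rotate counter-clockwise with cos θ = 12/13, sin θ = 5/13: (3, -1/2) → (77/26, 9/13); (1, 1/2) → (19/26, 11/13); (3, 15/2) → (-3/26, 105/13)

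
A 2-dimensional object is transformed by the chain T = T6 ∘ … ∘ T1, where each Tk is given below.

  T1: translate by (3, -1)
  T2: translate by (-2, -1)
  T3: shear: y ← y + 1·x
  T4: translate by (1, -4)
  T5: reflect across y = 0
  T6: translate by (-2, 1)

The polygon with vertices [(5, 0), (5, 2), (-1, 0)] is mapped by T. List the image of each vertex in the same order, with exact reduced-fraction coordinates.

image vertices: (5, 1), (5, -1), (-1, 7)

T1 translate by (3, -1): (5, 0) → (8, -1); (5, 2) → (8, 1); (-1, 0) → (2, -1)
T2 translate by (-2, -1): (8, -1) → (6, -2); (8, 1) → (6, 0); (2, -1) → (0, -2)
T3 shear: y ← y + 1·x: (6, -2) → (6, 4); (6, 0) → (6, 6); (0, -2) → (0, -2)
T4 translate by (1, -4): (6, 4) → (7, 0); (6, 6) → (7, 2); (0, -2) → (1, -6)
T5 reflect across y = 0: (7, 0) → (7, 0); (7, 2) → (7, -2); (1, -6) → (1, 6)
T6 translate by (-2, 1): (7, 0) → (5, 1); (7, -2) → (5, -1); (1, 6) → (-1, 7)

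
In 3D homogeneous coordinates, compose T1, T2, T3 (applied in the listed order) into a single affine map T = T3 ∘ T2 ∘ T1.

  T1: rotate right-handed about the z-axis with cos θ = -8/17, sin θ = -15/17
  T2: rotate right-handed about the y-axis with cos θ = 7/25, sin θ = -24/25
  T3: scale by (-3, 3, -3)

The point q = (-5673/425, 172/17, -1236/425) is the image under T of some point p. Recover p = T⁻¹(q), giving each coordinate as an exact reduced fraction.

T1 = [-8/17 15/17 0 0; -15/17 -8/17 0 0; 0 0 1 0; 0 0 0 1]
T2·T1 = [-56/425 21/85 -24/25 0; -15/17 -8/17 0 0; -192/425 72/85 7/25 0; 0 0 0 1]
T3·…·T1 = [168/425 -63/85 72/25 0; -45/17 -24/17 0 0; 576/425 -216/85 -21/25 0; 0 0 0 1]
det M = 27; M⁻¹ = [56/1275 -5/17 64/425 0; -7/85 -8/51 -24/85 0; 8/25 0 -7/75 0; 0 0 0 1]
M⁻¹ · (-5673/425, 172/17, -1236/425)ᵀ = (-4, 1/3, -4)ᵀ

p = (-4, 1/3, -4)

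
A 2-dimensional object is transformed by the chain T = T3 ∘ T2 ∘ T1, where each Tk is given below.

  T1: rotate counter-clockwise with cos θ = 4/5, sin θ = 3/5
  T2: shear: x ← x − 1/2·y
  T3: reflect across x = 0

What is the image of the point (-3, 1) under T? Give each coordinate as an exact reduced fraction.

T(p) = (5/2, -1)

T1 rotate counter-clockwise with cos θ = 4/5, sin θ = 3/5: (-3, 1) → (-3, -1)
T2 shear: x ← x − 1/2·y: (-3, -1) → (-5/2, -1)
T3 reflect across x = 0: (-5/2, -1) → (5/2, -1)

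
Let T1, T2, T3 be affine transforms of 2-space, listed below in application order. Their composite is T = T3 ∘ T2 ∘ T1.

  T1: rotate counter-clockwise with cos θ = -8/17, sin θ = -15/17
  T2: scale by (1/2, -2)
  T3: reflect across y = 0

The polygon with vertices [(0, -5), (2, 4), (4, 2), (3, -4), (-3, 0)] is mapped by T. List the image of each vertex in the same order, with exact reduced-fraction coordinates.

T1 rotate counter-clockwise with cos θ = -8/17, sin θ = -15/17: (0, -5) → (-75/17, 40/17); (2, 4) → (44/17, -62/17); (4, 2) → (-2/17, -76/17); (3, -4) → (-84/17, -13/17); (-3, 0) → (24/17, 45/17)
T2 scale by (1/2, -2): (-75/17, 40/17) → (-75/34, -80/17); (44/17, -62/17) → (22/17, 124/17); (-2/17, -76/17) → (-1/17, 152/17); (-84/17, -13/17) → (-42/17, 26/17); (24/17, 45/17) → (12/17, -90/17)
T3 reflect across y = 0: (-75/34, -80/17) → (-75/34, 80/17); (22/17, 124/17) → (22/17, -124/17); (-1/17, 152/17) → (-1/17, -152/17); (-42/17, 26/17) → (-42/17, -26/17); (12/17, -90/17) → (12/17, 90/17)

image vertices: (-75/34, 80/17), (22/17, -124/17), (-1/17, -152/17), (-42/17, -26/17), (12/17, 90/17)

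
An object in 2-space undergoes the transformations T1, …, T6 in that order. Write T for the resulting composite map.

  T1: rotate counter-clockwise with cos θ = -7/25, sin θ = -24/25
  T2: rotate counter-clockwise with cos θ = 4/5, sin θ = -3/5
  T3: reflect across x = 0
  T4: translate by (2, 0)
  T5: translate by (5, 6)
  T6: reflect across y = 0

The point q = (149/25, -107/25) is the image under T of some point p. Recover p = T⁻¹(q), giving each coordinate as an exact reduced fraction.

T1 = [-7/25 24/25 0; -24/25 -7/25 0; 0 0 1]
T2·T1 = [-4/5 3/5 0; -3/5 -4/5 0; 0 0 1]
T3·…·T1 = [4/5 -3/5 0; -3/5 -4/5 0; 0 0 1]
T4·…·T1 = [4/5 -3/5 2; -3/5 -4/5 0; 0 0 1]
T5·…·T1 = [4/5 -3/5 7; -3/5 -4/5 6; 0 0 1]
T6·…·T1 = [4/5 -3/5 7; 3/5 4/5 -6; 0 0 1]
det M = 1; M⁻¹ = [4/5 3/5 -2; -3/5 4/5 9; 0 0 1]
M⁻¹ · (149/25, -107/25)ᵀ = (1/5, 2)ᵀ

p = (1/5, 2)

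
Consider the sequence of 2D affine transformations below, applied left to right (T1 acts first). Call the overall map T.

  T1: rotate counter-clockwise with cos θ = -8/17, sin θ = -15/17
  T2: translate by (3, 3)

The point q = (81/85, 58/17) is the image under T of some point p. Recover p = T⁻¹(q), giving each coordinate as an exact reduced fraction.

p = (3/5, -2)

T1 = [-8/17 15/17 0; -15/17 -8/17 0; 0 0 1]
T2·T1 = [-8/17 15/17 3; -15/17 -8/17 3; 0 0 1]
det M = 1; M⁻¹ = [-8/17 -15/17 69/17; 15/17 -8/17 -21/17; 0 0 1]
M⁻¹ · (81/85, 58/17)ᵀ = (3/5, -2)ᵀ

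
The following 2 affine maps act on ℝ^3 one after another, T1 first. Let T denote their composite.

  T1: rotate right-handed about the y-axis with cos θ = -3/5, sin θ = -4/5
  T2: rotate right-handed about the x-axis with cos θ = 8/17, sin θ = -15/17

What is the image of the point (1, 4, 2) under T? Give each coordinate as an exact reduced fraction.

T(p) = (-11/5, 26/17, -316/85)

T1 rotate right-handed about the y-axis with cos θ = -3/5, sin θ = -4/5: (1, 4, 2) → (-11/5, 4, -2/5)
T2 rotate right-handed about the x-axis with cos θ = 8/17, sin θ = -15/17: (-11/5, 4, -2/5) → (-11/5, 26/17, -316/85)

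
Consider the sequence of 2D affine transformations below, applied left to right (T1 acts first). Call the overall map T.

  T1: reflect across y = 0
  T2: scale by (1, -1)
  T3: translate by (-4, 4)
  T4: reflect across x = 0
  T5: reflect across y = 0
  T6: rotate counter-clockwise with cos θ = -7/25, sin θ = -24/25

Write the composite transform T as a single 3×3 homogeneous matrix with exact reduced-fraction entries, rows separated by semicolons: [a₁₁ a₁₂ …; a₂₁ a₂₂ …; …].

T = [7/25 -24/25 -124/25; 24/25 7/25 -68/25; 0 0 1]

T1 = [1 0 0; 0 -1 0; 0 0 1]
T2·T1 = [1 0 0; 0 1 0; 0 0 1]
T3·…·T1 = [1 0 -4; 0 1 4; 0 0 1]
T4·…·T1 = [-1 0 4; 0 1 4; 0 0 1]
T5·…·T1 = [-1 0 4; 0 -1 -4; 0 0 1]
T6·…·T1 = [7/25 -24/25 -124/25; 24/25 7/25 -68/25; 0 0 1]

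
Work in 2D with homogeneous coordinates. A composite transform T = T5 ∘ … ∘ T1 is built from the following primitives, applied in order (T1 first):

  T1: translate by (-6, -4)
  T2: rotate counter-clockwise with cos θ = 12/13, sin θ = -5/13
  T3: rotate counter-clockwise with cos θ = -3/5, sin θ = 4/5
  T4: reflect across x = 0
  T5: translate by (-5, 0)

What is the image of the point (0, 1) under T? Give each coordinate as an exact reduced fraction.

T1 translate by (-6, -4): (0, 1) → (-6, -3)
T2 rotate counter-clockwise with cos θ = 12/13, sin θ = -5/13: (-6, -3) → (-87/13, -6/13)
T3 rotate counter-clockwise with cos θ = -3/5, sin θ = 4/5: (-87/13, -6/13) → (57/13, -66/13)
T4 reflect across x = 0: (57/13, -66/13) → (-57/13, -66/13)
T5 translate by (-5, 0): (-57/13, -66/13) → (-122/13, -66/13)

T(p) = (-122/13, -66/13)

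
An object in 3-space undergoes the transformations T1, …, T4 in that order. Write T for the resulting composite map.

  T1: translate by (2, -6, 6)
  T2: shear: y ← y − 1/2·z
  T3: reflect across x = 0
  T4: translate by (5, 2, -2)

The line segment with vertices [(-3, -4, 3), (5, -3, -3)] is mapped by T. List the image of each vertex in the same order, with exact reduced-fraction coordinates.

image vertices: (6, -25/2, 7), (-2, -17/2, 1)

T1 translate by (2, -6, 6): (-3, -4, 3) → (-1, -10, 9); (5, -3, -3) → (7, -9, 3)
T2 shear: y ← y − 1/2·z: (-1, -10, 9) → (-1, -29/2, 9); (7, -9, 3) → (7, -21/2, 3)
T3 reflect across x = 0: (-1, -29/2, 9) → (1, -29/2, 9); (7, -21/2, 3) → (-7, -21/2, 3)
T4 translate by (5, 2, -2): (1, -29/2, 9) → (6, -25/2, 7); (-7, -21/2, 3) → (-2, -17/2, 1)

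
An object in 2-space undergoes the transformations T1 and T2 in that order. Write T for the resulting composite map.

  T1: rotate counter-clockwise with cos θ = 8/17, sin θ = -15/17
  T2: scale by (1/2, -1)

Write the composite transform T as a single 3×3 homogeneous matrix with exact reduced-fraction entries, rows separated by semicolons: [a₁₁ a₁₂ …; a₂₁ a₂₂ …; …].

T1 = [8/17 15/17 0; -15/17 8/17 0; 0 0 1]
T2·T1 = [4/17 15/34 0; 15/17 -8/17 0; 0 0 1]

T = [4/17 15/34 0; 15/17 -8/17 0; 0 0 1]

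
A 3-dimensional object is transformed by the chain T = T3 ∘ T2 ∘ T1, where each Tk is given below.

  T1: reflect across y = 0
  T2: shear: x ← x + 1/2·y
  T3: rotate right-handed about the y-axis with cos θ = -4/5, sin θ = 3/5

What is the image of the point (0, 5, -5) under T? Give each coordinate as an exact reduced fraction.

T(p) = (-1, -5, 11/2)

T1 reflect across y = 0: (0, 5, -5) → (0, -5, -5)
T2 shear: x ← x + 1/2·y: (0, -5, -5) → (-5/2, -5, -5)
T3 rotate right-handed about the y-axis with cos θ = -4/5, sin θ = 3/5: (-5/2, -5, -5) → (-1, -5, 11/2)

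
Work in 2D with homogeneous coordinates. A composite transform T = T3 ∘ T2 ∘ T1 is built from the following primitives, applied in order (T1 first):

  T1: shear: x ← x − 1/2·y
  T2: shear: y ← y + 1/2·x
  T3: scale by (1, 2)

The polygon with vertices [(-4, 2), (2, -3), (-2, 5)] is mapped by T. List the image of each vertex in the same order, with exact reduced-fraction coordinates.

T1 shear: x ← x − 1/2·y: (-4, 2) → (-5, 2); (2, -3) → (7/2, -3); (-2, 5) → (-9/2, 5)
T2 shear: y ← y + 1/2·x: (-5, 2) → (-5, -1/2); (7/2, -3) → (7/2, -5/4); (-9/2, 5) → (-9/2, 11/4)
T3 scale by (1, 2): (-5, -1/2) → (-5, -1); (7/2, -5/4) → (7/2, -5/2); (-9/2, 11/4) → (-9/2, 11/2)

image vertices: (-5, -1), (7/2, -5/2), (-9/2, 11/2)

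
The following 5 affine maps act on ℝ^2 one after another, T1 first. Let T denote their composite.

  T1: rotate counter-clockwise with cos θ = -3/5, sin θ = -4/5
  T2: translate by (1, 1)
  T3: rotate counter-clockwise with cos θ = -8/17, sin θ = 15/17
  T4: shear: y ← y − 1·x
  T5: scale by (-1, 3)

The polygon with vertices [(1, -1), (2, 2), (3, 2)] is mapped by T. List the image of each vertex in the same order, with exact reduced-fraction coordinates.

image vertices: (44/85, -54/85), (-79/85, 294/85), (-163/85, 3/85)

T1 rotate counter-clockwise with cos θ = -3/5, sin θ = -4/5: (1, -1) → (-7/5, -1/5); (2, 2) → (2/5, -14/5); (3, 2) → (-1/5, -18/5)
T2 translate by (1, 1): (-7/5, -1/5) → (-2/5, 4/5); (2/5, -14/5) → (7/5, -9/5); (-1/5, -18/5) → (4/5, -13/5)
T3 rotate counter-clockwise with cos θ = -8/17, sin θ = 15/17: (-2/5, 4/5) → (-44/85, -62/85); (7/5, -9/5) → (79/85, 177/85); (4/5, -13/5) → (163/85, 164/85)
T4 shear: y ← y − 1·x: (-44/85, -62/85) → (-44/85, -18/85); (79/85, 177/85) → (79/85, 98/85); (163/85, 164/85) → (163/85, 1/85)
T5 scale by (-1, 3): (-44/85, -18/85) → (44/85, -54/85); (79/85, 98/85) → (-79/85, 294/85); (163/85, 1/85) → (-163/85, 3/85)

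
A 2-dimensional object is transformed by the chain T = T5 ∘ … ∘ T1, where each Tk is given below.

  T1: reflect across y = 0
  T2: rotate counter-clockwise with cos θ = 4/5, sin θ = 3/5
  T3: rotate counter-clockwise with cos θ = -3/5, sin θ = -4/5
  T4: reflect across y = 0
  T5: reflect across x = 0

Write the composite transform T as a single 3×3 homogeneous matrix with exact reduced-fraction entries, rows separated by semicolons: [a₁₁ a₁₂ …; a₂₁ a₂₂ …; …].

T = [0 1 0; 1 0 0; 0 0 1]

T1 = [1 0 0; 0 -1 0; 0 0 1]
T2·T1 = [4/5 3/5 0; 3/5 -4/5 0; 0 0 1]
T3·…·T1 = [0 -1 0; -1 0 0; 0 0 1]
T4·…·T1 = [0 -1 0; 1 0 0; 0 0 1]
T5·…·T1 = [0 1 0; 1 0 0; 0 0 1]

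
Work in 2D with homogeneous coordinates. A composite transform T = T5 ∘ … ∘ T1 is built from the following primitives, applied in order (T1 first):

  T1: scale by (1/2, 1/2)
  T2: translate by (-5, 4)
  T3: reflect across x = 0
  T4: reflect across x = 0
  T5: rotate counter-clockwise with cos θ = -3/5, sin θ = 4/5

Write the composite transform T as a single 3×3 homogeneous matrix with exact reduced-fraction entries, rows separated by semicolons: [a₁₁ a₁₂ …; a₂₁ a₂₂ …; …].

T1 = [1/2 0 0; 0 1/2 0; 0 0 1]
T2·T1 = [1/2 0 -5; 0 1/2 4; 0 0 1]
T3·…·T1 = [-1/2 0 5; 0 1/2 4; 0 0 1]
T4·…·T1 = [1/2 0 -5; 0 1/2 4; 0 0 1]
T5·…·T1 = [-3/10 -2/5 -1/5; 2/5 -3/10 -32/5; 0 0 1]

T = [-3/10 -2/5 -1/5; 2/5 -3/10 -32/5; 0 0 1]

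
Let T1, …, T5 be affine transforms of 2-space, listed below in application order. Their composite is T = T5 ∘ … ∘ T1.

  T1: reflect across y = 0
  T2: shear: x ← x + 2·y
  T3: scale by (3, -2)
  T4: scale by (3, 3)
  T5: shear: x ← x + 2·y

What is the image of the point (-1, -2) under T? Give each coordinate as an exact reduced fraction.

T(p) = (3, -12)

T1 reflect across y = 0: (-1, -2) → (-1, 2)
T2 shear: x ← x + 2·y: (-1, 2) → (3, 2)
T3 scale by (3, -2): (3, 2) → (9, -4)
T4 scale by (3, 3): (9, -4) → (27, -12)
T5 shear: x ← x + 2·y: (27, -12) → (3, -12)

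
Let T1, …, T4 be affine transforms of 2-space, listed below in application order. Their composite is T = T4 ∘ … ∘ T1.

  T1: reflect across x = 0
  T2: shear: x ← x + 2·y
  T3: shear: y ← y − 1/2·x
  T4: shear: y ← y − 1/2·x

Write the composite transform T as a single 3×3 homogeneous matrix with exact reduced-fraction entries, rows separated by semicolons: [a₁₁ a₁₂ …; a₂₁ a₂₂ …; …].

T1 = [-1 0 0; 0 1 0; 0 0 1]
T2·T1 = [-1 2 0; 0 1 0; 0 0 1]
T3·…·T1 = [-1 2 0; 1/2 0 0; 0 0 1]
T4·…·T1 = [-1 2 0; 1 -1 0; 0 0 1]

T = [-1 2 0; 1 -1 0; 0 0 1]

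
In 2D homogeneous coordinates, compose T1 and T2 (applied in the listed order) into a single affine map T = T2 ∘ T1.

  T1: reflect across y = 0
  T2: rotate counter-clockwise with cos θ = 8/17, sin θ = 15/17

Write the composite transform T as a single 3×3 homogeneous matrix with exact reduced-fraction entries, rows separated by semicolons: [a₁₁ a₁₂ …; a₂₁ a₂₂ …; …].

T = [8/17 15/17 0; 15/17 -8/17 0; 0 0 1]

T1 = [1 0 0; 0 -1 0; 0 0 1]
T2·T1 = [8/17 15/17 0; 15/17 -8/17 0; 0 0 1]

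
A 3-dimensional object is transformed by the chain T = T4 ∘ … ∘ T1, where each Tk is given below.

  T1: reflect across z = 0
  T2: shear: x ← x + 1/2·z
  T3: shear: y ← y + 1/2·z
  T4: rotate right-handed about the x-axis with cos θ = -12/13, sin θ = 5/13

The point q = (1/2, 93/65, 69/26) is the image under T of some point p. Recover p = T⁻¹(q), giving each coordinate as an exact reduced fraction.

p = (2, 6/5, 3)

T1 = [1 0 0 0; 0 1 0 0; 0 0 -1 0; 0 0 0 1]
T2·T1 = [1 0 -1/2 0; 0 1 0 0; 0 0 -1 0; 0 0 0 1]
T3·…·T1 = [1 0 -1/2 0; 0 1 -1/2 0; 0 0 -1 0; 0 0 0 1]
T4·…·T1 = [1 0 -1/2 0; 0 -12/13 11/13 0; 0 5/13 19/26 0; 0 0 0 1]
det M = -1; M⁻¹ = [1 5/26 6/13 0; 0 -19/26 11/13 0; 0 5/13 12/13 0; 0 0 0 1]
M⁻¹ · (1/2, 93/65, 69/26)ᵀ = (2, 6/5, 3)ᵀ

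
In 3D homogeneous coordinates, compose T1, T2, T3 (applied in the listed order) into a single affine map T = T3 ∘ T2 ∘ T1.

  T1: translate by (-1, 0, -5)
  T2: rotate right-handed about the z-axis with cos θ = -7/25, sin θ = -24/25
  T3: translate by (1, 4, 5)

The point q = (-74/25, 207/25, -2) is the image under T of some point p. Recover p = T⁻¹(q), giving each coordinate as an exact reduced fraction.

p = (-2, -5, -2)

T1 = [1 0 0 -1; 0 1 0 0; 0 0 1 -5; 0 0 0 1]
T2·T1 = [-7/25 24/25 0 7/25; -24/25 -7/25 0 24/25; 0 0 1 -5; 0 0 0 1]
T3·…·T1 = [-7/25 24/25 0 32/25; -24/25 -7/25 0 124/25; 0 0 1 0; 0 0 0 1]
det M = 1; M⁻¹ = [-7/25 -24/25 0 128/25; 24/25 -7/25 0 4/25; 0 0 1 0; 0 0 0 1]
M⁻¹ · (-74/25, 207/25, -2)ᵀ = (-2, -5, -2)ᵀ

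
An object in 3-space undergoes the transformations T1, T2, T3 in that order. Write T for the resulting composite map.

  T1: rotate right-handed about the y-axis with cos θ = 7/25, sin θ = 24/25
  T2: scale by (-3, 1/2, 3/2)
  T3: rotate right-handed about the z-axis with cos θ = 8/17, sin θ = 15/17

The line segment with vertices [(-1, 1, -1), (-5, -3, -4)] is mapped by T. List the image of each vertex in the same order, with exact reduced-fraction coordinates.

image vertices: (1113/850, 299/85, 51/50), (7413/850, 1119/85, 138/25)

T1 rotate right-handed about the y-axis with cos θ = 7/25, sin θ = 24/25: (-1, 1, -1) → (-31/25, 1, 17/25); (-5, -3, -4) → (-131/25, -3, 92/25)
T2 scale by (-3, 1/2, 3/2): (-31/25, 1, 17/25) → (93/25, 1/2, 51/50); (-131/25, -3, 92/25) → (393/25, -3/2, 138/25)
T3 rotate right-handed about the z-axis with cos θ = 8/17, sin θ = 15/17: (93/25, 1/2, 51/50) → (1113/850, 299/85, 51/50); (393/25, -3/2, 138/25) → (7413/850, 1119/85, 138/25)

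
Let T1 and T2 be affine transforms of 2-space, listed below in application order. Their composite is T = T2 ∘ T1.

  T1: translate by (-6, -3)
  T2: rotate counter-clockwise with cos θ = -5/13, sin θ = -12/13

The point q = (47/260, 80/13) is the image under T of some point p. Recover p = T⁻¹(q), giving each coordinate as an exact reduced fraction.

T1 = [1 0 -6; 0 1 -3; 0 0 1]
T2·T1 = [-5/13 12/13 -6/13; -12/13 -5/13 87/13; 0 0 1]
det M = 1; M⁻¹ = [-5/13 -12/13 6; 12/13 -5/13 3; 0 0 1]
M⁻¹ · (47/260, 80/13)ᵀ = (1/4, 4/5)ᵀ

p = (1/4, 4/5)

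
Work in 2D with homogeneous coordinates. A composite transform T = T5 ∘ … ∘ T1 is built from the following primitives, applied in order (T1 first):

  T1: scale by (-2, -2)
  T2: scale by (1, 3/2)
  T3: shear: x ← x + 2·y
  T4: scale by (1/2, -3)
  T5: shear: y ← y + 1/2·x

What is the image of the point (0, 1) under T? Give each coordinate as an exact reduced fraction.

T(p) = (-3, 15/2)

T1 scale by (-2, -2): (0, 1) → (0, -2)
T2 scale by (1, 3/2): (0, -2) → (0, -3)
T3 shear: x ← x + 2·y: (0, -3) → (-6, -3)
T4 scale by (1/2, -3): (-6, -3) → (-3, 9)
T5 shear: y ← y + 1/2·x: (-3, 9) → (-3, 15/2)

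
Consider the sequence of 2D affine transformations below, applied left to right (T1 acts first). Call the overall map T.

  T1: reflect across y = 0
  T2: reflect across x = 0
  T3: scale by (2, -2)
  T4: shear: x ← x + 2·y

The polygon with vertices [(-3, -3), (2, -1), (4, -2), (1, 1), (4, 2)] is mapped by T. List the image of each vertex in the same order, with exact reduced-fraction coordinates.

image vertices: (-6, -6), (-8, -2), (-16, -4), (2, 2), (0, 4)

T1 reflect across y = 0: (-3, -3) → (-3, 3); (2, -1) → (2, 1); (4, -2) → (4, 2); (1, 1) → (1, -1); (4, 2) → (4, -2)
T2 reflect across x = 0: (-3, 3) → (3, 3); (2, 1) → (-2, 1); (4, 2) → (-4, 2); (1, -1) → (-1, -1); (4, -2) → (-4, -2)
T3 scale by (2, -2): (3, 3) → (6, -6); (-2, 1) → (-4, -2); (-4, 2) → (-8, -4); (-1, -1) → (-2, 2); (-4, -2) → (-8, 4)
T4 shear: x ← x + 2·y: (6, -6) → (-6, -6); (-4, -2) → (-8, -2); (-8, -4) → (-16, -4); (-2, 2) → (2, 2); (-8, 4) → (0, 4)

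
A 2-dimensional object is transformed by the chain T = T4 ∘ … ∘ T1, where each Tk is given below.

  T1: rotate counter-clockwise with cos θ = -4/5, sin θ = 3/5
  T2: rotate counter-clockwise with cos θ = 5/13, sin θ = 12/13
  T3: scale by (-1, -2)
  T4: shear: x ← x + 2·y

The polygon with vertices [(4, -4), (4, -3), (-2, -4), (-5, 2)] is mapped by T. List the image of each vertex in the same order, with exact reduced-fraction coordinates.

T1 rotate counter-clockwise with cos θ = -4/5, sin θ = 3/5: (4, -4) → (-4/5, 28/5); (4, -3) → (-7/5, 24/5); (-2, -4) → (4, 2); (-5, 2) → (14/5, -23/5)
T2 rotate counter-clockwise with cos θ = 5/13, sin θ = 12/13: (-4/5, 28/5) → (-356/65, 92/65); (-7/5, 24/5) → (-323/65, 36/65); (4, 2) → (-4/13, 58/13); (14/5, -23/5) → (346/65, 53/65)
T3 scale by (-1, -2): (-356/65, 92/65) → (356/65, -184/65); (-323/65, 36/65) → (323/65, -72/65); (-4/13, 58/13) → (4/13, -116/13); (346/65, 53/65) → (-346/65, -106/65)
T4 shear: x ← x + 2·y: (356/65, -184/65) → (-12/65, -184/65); (323/65, -72/65) → (179/65, -72/65); (4/13, -116/13) → (-228/13, -116/13); (-346/65, -106/65) → (-558/65, -106/65)

image vertices: (-12/65, -184/65), (179/65, -72/65), (-228/13, -116/13), (-558/65, -106/65)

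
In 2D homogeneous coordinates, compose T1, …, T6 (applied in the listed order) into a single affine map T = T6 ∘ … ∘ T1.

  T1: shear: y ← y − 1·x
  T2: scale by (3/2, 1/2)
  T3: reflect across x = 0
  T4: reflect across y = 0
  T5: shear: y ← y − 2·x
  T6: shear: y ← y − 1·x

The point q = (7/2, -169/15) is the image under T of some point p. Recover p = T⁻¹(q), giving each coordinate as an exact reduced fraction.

p = (-7/3, -4/5)

T1 = [1 0 0; -1 1 0; 0 0 1]
T2·T1 = [3/2 0 0; -1/2 1/2 0; 0 0 1]
T3·…·T1 = [-3/2 0 0; -1/2 1/2 0; 0 0 1]
T4·…·T1 = [-3/2 0 0; 1/2 -1/2 0; 0 0 1]
T5·…·T1 = [-3/2 0 0; 7/2 -1/2 0; 0 0 1]
T6·…·T1 = [-3/2 0 0; 5 -1/2 0; 0 0 1]
det M = 3/4; M⁻¹ = [-2/3 0 0; -20/3 -2 0; 0 0 1]
M⁻¹ · (7/2, -169/15)ᵀ = (-7/3, -4/5)ᵀ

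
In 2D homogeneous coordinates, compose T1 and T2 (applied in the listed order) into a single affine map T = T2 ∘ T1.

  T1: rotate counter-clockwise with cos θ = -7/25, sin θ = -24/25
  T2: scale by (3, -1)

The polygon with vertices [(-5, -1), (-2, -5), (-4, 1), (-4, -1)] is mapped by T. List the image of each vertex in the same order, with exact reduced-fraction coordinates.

T1 rotate counter-clockwise with cos θ = -7/25, sin θ = -24/25: (-5, -1) → (11/25, 127/25); (-2, -5) → (-106/25, 83/25); (-4, 1) → (52/25, 89/25); (-4, -1) → (4/25, 103/25)
T2 scale by (3, -1): (11/25, 127/25) → (33/25, -127/25); (-106/25, 83/25) → (-318/25, -83/25); (52/25, 89/25) → (156/25, -89/25); (4/25, 103/25) → (12/25, -103/25)

image vertices: (33/25, -127/25), (-318/25, -83/25), (156/25, -89/25), (12/25, -103/25)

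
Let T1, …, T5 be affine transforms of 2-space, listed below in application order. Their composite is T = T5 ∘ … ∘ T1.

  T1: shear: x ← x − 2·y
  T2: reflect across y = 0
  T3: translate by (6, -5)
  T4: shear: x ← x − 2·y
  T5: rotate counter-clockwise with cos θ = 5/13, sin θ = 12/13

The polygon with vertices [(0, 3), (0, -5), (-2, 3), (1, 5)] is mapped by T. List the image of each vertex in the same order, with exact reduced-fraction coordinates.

T1 shear: x ← x − 2·y: (0, 3) → (-6, 3); (0, -5) → (10, -5); (-2, 3) → (-8, 3); (1, 5) → (-9, 5)
T2 reflect across y = 0: (-6, 3) → (-6, -3); (10, -5) → (10, 5); (-8, 3) → (-8, -3); (-9, 5) → (-9, -5)
T3 translate by (6, -5): (-6, -3) → (0, -8); (10, 5) → (16, 0); (-8, -3) → (-2, -8); (-9, -5) → (-3, -10)
T4 shear: x ← x − 2·y: (0, -8) → (16, -8); (16, 0) → (16, 0); (-2, -8) → (14, -8); (-3, -10) → (17, -10)
T5 rotate counter-clockwise with cos θ = 5/13, sin θ = 12/13: (16, -8) → (176/13, 152/13); (16, 0) → (80/13, 192/13); (14, -8) → (166/13, 128/13); (17, -10) → (205/13, 154/13)

image vertices: (176/13, 152/13), (80/13, 192/13), (166/13, 128/13), (205/13, 154/13)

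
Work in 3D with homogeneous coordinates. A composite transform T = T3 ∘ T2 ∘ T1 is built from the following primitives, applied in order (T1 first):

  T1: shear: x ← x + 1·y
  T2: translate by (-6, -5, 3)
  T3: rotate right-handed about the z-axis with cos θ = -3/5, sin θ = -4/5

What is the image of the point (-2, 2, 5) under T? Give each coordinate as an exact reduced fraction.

T1 shear: x ← x + 1·y: (-2, 2, 5) → (0, 2, 5)
T2 translate by (-6, -5, 3): (0, 2, 5) → (-6, -3, 8)
T3 rotate right-handed about the z-axis with cos θ = -3/5, sin θ = -4/5: (-6, -3, 8) → (6/5, 33/5, 8)

T(p) = (6/5, 33/5, 8)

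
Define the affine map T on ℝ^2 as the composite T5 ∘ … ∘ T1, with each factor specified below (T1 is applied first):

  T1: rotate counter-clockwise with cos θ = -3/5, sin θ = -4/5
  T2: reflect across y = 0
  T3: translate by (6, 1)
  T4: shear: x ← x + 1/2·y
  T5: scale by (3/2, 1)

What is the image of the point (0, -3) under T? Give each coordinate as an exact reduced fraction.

T1 rotate counter-clockwise with cos θ = -3/5, sin θ = -4/5: (0, -3) → (-12/5, 9/5)
T2 reflect across y = 0: (-12/5, 9/5) → (-12/5, -9/5)
T3 translate by (6, 1): (-12/5, -9/5) → (18/5, -4/5)
T4 shear: x ← x + 1/2·y: (18/5, -4/5) → (16/5, -4/5)
T5 scale by (3/2, 1): (16/5, -4/5) → (24/5, -4/5)

T(p) = (24/5, -4/5)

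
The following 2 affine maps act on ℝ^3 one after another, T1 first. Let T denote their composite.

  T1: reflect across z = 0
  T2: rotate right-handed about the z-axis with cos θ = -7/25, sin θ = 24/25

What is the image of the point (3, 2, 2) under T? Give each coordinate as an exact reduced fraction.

T1 reflect across z = 0: (3, 2, 2) → (3, 2, -2)
T2 rotate right-handed about the z-axis with cos θ = -7/25, sin θ = 24/25: (3, 2, -2) → (-69/25, 58/25, -2)

T(p) = (-69/25, 58/25, -2)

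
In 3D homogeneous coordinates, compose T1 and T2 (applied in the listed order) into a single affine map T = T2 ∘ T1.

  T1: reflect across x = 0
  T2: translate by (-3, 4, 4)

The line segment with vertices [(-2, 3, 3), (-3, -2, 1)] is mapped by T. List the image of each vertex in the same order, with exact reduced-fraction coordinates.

image vertices: (-1, 7, 7), (0, 2, 5)

T1 reflect across x = 0: (-2, 3, 3) → (2, 3, 3); (-3, -2, 1) → (3, -2, 1)
T2 translate by (-3, 4, 4): (2, 3, 3) → (-1, 7, 7); (3, -2, 1) → (0, 2, 5)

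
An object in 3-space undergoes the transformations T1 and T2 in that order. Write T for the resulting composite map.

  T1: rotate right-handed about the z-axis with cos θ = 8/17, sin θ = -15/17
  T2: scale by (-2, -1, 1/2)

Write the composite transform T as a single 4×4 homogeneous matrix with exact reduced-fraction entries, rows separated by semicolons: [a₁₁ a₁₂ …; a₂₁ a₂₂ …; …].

T1 = [8/17 15/17 0 0; -15/17 8/17 0 0; 0 0 1 0; 0 0 0 1]
T2·T1 = [-16/17 -30/17 0 0; 15/17 -8/17 0 0; 0 0 1/2 0; 0 0 0 1]

T = [-16/17 -30/17 0 0; 15/17 -8/17 0 0; 0 0 1/2 0; 0 0 0 1]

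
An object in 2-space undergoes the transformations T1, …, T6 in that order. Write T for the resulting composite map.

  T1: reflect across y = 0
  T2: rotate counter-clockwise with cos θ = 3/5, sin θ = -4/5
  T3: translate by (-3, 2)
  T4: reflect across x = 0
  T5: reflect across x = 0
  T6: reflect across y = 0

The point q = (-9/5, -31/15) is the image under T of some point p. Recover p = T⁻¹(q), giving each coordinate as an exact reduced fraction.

p = (2/3, -1)

T1 = [1 0 0; 0 -1 0; 0 0 1]
T2·T1 = [3/5 -4/5 0; -4/5 -3/5 0; 0 0 1]
T3·…·T1 = [3/5 -4/5 -3; -4/5 -3/5 2; 0 0 1]
T4·…·T1 = [-3/5 4/5 3; -4/5 -3/5 2; 0 0 1]
T5·…·T1 = [3/5 -4/5 -3; -4/5 -3/5 2; 0 0 1]
T6·…·T1 = [3/5 -4/5 -3; 4/5 3/5 -2; 0 0 1]
det M = 1; M⁻¹ = [3/5 4/5 17/5; -4/5 3/5 -6/5; 0 0 1]
M⁻¹ · (-9/5, -31/15)ᵀ = (2/3, -1)ᵀ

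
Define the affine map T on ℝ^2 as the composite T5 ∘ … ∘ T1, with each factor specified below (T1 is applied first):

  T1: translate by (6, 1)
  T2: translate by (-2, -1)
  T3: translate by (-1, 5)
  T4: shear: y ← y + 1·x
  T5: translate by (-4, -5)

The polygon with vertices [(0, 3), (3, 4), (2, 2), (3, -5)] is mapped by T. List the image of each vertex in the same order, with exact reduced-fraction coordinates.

image vertices: (-1, 6), (2, 10), (1, 7), (2, 1)

T1 translate by (6, 1): (0, 3) → (6, 4); (3, 4) → (9, 5); (2, 2) → (8, 3); (3, -5) → (9, -4)
T2 translate by (-2, -1): (6, 4) → (4, 3); (9, 5) → (7, 4); (8, 3) → (6, 2); (9, -4) → (7, -5)
T3 translate by (-1, 5): (4, 3) → (3, 8); (7, 4) → (6, 9); (6, 2) → (5, 7); (7, -5) → (6, 0)
T4 shear: y ← y + 1·x: (3, 8) → (3, 11); (6, 9) → (6, 15); (5, 7) → (5, 12); (6, 0) → (6, 6)
T5 translate by (-4, -5): (3, 11) → (-1, 6); (6, 15) → (2, 10); (5, 12) → (1, 7); (6, 6) → (2, 1)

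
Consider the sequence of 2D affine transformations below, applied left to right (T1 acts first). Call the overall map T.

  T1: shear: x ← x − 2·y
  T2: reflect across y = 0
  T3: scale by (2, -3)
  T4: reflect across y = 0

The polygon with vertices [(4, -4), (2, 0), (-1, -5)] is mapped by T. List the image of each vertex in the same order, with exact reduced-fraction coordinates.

image vertices: (24, 12), (4, 0), (18, 15)

T1 shear: x ← x − 2·y: (4, -4) → (12, -4); (2, 0) → (2, 0); (-1, -5) → (9, -5)
T2 reflect across y = 0: (12, -4) → (12, 4); (2, 0) → (2, 0); (9, -5) → (9, 5)
T3 scale by (2, -3): (12, 4) → (24, -12); (2, 0) → (4, 0); (9, 5) → (18, -15)
T4 reflect across y = 0: (24, -12) → (24, 12); (4, 0) → (4, 0); (18, -15) → (18, 15)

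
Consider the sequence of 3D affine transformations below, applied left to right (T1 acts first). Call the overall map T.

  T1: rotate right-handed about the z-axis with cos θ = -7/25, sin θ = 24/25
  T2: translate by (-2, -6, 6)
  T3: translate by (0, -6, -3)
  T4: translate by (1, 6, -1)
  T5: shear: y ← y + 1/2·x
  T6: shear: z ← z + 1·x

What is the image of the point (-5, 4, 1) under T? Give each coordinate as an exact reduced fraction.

T1 rotate right-handed about the z-axis with cos θ = -7/25, sin θ = 24/25: (-5, 4, 1) → (-61/25, -148/25, 1)
T2 translate by (-2, -6, 6): (-61/25, -148/25, 1) → (-111/25, -298/25, 7)
T3 translate by (0, -6, -3): (-111/25, -298/25, 7) → (-111/25, -448/25, 4)
T4 translate by (1, 6, -1): (-111/25, -448/25, 4) → (-86/25, -298/25, 3)
T5 shear: y ← y + 1/2·x: (-86/25, -298/25, 3) → (-86/25, -341/25, 3)
T6 shear: z ← z + 1·x: (-86/25, -341/25, 3) → (-86/25, -341/25, -11/25)

T(p) = (-86/25, -341/25, -11/25)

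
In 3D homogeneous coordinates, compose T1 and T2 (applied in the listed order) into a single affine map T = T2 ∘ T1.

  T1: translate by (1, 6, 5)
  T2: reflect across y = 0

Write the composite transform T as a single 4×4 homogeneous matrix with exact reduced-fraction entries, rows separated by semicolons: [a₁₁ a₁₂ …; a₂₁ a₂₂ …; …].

T = [1 0 0 1; 0 -1 0 -6; 0 0 1 5; 0 0 0 1]

T1 = [1 0 0 1; 0 1 0 6; 0 0 1 5; 0 0 0 1]
T2·T1 = [1 0 0 1; 0 -1 0 -6; 0 0 1 5; 0 0 0 1]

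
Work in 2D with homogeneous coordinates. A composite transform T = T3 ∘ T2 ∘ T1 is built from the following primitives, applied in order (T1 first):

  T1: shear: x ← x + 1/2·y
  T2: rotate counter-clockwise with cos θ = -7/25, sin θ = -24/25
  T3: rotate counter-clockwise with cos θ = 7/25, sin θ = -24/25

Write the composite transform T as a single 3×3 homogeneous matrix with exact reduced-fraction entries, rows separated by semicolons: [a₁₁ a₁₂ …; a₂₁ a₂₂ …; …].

T1 = [1 1/2 0; 0 1 0; 0 0 1]
T2·T1 = [-7/25 41/50 0; -24/25 -19/25 0; 0 0 1]
T3·…·T1 = [-1 -1/2 0; 0 -1 0; 0 0 1]

T = [-1 -1/2 0; 0 -1 0; 0 0 1]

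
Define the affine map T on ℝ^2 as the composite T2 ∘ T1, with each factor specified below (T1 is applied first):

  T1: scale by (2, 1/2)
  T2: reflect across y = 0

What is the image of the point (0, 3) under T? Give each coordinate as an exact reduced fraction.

T(p) = (0, -3/2)

T1 scale by (2, 1/2): (0, 3) → (0, 3/2)
T2 reflect across y = 0: (0, 3/2) → (0, -3/2)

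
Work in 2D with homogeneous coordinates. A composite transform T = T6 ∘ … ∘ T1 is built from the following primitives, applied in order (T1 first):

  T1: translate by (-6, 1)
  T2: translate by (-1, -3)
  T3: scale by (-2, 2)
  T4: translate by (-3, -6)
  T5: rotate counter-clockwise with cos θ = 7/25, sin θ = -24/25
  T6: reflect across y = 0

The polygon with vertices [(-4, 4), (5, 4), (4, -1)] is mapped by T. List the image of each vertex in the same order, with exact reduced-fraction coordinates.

T1 translate by (-6, 1): (-4, 4) → (-10, 5); (5, 4) → (-1, 5); (4, -1) → (-2, 0)
T2 translate by (-1, -3): (-10, 5) → (-11, 2); (-1, 5) → (-2, 2); (-2, 0) → (-3, -3)
T3 scale by (-2, 2): (-11, 2) → (22, 4); (-2, 2) → (4, 4); (-3, -3) → (6, -6)
T4 translate by (-3, -6): (22, 4) → (19, -2); (4, 4) → (1, -2); (6, -6) → (3, -12)
T5 rotate counter-clockwise with cos θ = 7/25, sin θ = -24/25: (19, -2) → (17/5, -94/5); (1, -2) → (-41/25, -38/25); (3, -12) → (-267/25, -156/25)
T6 reflect across y = 0: (17/5, -94/5) → (17/5, 94/5); (-41/25, -38/25) → (-41/25, 38/25); (-267/25, -156/25) → (-267/25, 156/25)

image vertices: (17/5, 94/5), (-41/25, 38/25), (-267/25, 156/25)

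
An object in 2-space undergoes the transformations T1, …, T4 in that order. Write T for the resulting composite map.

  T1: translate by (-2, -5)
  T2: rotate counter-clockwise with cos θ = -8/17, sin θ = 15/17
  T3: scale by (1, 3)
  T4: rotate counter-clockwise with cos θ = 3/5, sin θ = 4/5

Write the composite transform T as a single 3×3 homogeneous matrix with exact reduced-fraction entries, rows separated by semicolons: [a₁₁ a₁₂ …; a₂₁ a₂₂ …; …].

T1 = [1 0 -2; 0 1 -5; 0 0 1]
T2·T1 = [-8/17 -15/17 91/17; 15/17 -8/17 10/17; 0 0 1]
T3·…·T1 = [-8/17 -15/17 91/17; 45/17 -24/17 30/17; 0 0 1]
T4·…·T1 = [-12/5 3/5 9/5; 103/85 -132/85 454/85; 0 0 1]

T = [-12/5 3/5 9/5; 103/85 -132/85 454/85; 0 0 1]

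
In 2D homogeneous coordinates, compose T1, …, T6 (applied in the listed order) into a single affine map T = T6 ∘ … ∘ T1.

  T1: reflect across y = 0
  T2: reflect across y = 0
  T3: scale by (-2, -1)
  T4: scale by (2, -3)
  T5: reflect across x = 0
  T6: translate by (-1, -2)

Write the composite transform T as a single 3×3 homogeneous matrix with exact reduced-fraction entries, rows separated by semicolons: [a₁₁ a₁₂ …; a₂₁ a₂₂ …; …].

T = [4 0 -1; 0 3 -2; 0 0 1]

T1 = [1 0 0; 0 -1 0; 0 0 1]
T2·T1 = [1 0 0; 0 1 0; 0 0 1]
T3·…·T1 = [-2 0 0; 0 -1 0; 0 0 1]
T4·…·T1 = [-4 0 0; 0 3 0; 0 0 1]
T5·…·T1 = [4 0 0; 0 3 0; 0 0 1]
T6·…·T1 = [4 0 -1; 0 3 -2; 0 0 1]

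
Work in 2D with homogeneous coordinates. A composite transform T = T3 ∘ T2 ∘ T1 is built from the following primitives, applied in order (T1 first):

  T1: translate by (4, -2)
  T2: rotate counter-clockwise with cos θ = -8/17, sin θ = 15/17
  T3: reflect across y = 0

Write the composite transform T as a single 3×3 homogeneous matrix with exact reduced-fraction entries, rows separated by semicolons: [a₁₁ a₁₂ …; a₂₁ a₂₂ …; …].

T = [-8/17 -15/17 -2/17; -15/17 8/17 -76/17; 0 0 1]

T1 = [1 0 4; 0 1 -2; 0 0 1]
T2·T1 = [-8/17 -15/17 -2/17; 15/17 -8/17 76/17; 0 0 1]
T3·…·T1 = [-8/17 -15/17 -2/17; -15/17 8/17 -76/17; 0 0 1]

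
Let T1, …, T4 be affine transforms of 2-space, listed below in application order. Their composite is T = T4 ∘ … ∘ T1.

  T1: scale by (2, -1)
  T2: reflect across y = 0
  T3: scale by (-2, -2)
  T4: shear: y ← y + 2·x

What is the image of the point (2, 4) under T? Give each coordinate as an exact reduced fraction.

T(p) = (-8, -24)

T1 scale by (2, -1): (2, 4) → (4, -4)
T2 reflect across y = 0: (4, -4) → (4, 4)
T3 scale by (-2, -2): (4, 4) → (-8, -8)
T4 shear: y ← y + 2·x: (-8, -8) → (-8, -24)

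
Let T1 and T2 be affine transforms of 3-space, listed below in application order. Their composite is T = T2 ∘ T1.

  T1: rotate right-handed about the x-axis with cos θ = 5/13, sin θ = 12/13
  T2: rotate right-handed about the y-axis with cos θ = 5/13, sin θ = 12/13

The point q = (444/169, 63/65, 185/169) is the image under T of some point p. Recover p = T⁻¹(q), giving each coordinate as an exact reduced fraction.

p = (0, 3, 1/5)

T1 = [1 0 0 0; 0 5/13 -12/13 0; 0 12/13 5/13 0; 0 0 0 1]
T2·T1 = [5/13 144/169 60/169 0; 0 5/13 -12/13 0; -12/13 60/169 25/169 0; 0 0 0 1]
det M = 1; M⁻¹ = [5/13 0 -12/13 0; 144/169 5/13 60/169 0; 60/169 -12/13 25/169 0; 0 0 0 1]
M⁻¹ · (444/169, 63/65, 185/169)ᵀ = (0, 3, 1/5)ᵀ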